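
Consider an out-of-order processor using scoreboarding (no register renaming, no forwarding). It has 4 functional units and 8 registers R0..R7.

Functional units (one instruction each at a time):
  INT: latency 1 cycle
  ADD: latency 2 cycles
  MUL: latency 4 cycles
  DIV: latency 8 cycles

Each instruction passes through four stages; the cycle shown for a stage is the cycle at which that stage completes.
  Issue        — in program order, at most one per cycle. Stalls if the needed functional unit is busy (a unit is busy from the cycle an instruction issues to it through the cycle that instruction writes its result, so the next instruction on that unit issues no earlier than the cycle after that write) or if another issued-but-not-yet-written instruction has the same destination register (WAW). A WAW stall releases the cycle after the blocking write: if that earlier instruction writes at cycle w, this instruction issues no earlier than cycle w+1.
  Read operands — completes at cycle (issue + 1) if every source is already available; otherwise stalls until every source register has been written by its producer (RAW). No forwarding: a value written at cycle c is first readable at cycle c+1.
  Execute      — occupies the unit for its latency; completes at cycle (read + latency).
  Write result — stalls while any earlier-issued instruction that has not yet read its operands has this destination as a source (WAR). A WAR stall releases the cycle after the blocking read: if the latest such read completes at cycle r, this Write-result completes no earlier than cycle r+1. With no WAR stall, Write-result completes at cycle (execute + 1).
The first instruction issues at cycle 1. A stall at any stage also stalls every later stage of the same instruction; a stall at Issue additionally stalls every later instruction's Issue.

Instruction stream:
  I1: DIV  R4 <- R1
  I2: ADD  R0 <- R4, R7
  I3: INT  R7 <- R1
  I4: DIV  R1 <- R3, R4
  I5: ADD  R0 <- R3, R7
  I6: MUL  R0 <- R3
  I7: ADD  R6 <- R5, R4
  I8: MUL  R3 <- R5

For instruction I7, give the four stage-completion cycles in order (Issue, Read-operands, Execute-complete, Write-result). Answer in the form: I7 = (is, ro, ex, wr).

I7 = (22, 23, 25, 26)

cycle 1: I1→DIV
cycle 2: I1 RO · I2→ADD
cycle 3: I3→INT
cycle 4: I3 RO
cycle 5: I3 EX
cycle 10: I1 EX
cycle 11: I1 WR R4
cycle 12: I2 RO · I4→DIV
cycle 13: I3 WR R7 · I4 RO
cycle 14: I2 EX
cycle 15: I2 WR R0
cycle 16: I5→ADD
cycle 17: I5 RO
cycle 19: I5 EX
cycle 20: I5 WR R0
cycle 21: I4 EX · I6→MUL
cycle 22: I4 WR R1 · I6 RO · I7→ADD
cycle 23: I7 RO
cycle 25: I7 EX
cycle 26: I6 EX · I7 WR R6
cycle 27: I6 WR R0
cycle 28: I8→MUL
cycle 29: I8 RO
cycle 33: I8 EX
cycle 34: I8 WR R3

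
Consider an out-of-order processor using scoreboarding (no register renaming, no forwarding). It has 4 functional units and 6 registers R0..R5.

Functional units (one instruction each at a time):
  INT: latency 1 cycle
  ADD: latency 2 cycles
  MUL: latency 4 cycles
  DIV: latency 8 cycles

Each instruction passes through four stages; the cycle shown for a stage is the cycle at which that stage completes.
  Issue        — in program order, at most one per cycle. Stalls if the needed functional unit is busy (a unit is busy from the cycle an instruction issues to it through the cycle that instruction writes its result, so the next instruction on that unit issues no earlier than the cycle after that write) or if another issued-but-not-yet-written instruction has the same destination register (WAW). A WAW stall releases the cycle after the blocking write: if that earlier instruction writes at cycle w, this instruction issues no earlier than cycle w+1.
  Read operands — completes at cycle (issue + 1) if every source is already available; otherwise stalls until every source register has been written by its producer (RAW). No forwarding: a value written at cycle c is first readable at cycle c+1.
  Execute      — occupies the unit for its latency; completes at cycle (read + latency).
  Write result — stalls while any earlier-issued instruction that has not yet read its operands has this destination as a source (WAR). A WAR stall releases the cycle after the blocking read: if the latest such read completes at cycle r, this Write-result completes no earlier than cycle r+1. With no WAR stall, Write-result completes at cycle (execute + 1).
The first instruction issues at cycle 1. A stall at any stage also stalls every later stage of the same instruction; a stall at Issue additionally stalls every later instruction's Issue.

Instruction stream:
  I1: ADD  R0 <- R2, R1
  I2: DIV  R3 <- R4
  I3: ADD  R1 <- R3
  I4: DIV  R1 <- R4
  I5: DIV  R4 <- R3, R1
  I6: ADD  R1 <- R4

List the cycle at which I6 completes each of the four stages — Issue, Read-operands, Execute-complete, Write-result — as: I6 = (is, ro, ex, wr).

1) issue 1, read 2, done 4, write 5
2) issue 2, read 3, done 11, write 12
3) issue 6, read 13, done 15, write 16  <struct: ADD busy until I1 writes@5 / RAW R3: wait I2 write@12>
4) issue 17, read 18, done 26, write 27  <WAW R1: wait I3 write@16>
5) issue 28, read 29, done 37, write 38  <struct: DIV busy until I4 writes@27>
6) issue 29, read 39, done 41, write 42  <RAW R4: wait I5 write@38>

I6 = (29, 39, 41, 42)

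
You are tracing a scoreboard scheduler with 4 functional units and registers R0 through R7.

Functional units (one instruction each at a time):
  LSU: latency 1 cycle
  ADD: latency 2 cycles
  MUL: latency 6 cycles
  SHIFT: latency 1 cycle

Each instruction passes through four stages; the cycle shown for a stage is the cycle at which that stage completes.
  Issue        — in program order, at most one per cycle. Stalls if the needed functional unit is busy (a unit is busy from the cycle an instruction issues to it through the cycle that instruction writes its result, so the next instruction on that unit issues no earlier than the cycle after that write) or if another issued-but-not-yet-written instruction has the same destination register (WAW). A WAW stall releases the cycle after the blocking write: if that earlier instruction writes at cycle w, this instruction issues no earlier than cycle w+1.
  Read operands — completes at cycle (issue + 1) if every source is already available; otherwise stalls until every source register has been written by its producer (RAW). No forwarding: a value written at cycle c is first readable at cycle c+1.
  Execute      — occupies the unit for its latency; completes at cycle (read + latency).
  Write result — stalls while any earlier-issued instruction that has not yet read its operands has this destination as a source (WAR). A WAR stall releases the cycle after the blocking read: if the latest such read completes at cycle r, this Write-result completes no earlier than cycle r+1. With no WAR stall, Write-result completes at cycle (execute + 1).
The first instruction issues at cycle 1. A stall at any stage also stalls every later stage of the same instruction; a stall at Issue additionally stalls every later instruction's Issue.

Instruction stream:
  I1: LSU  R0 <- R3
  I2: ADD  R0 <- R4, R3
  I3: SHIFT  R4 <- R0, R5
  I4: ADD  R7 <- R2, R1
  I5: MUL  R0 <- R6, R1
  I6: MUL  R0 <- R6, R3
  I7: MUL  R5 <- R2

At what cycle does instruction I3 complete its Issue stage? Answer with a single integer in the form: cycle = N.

cycle = 6

t=1  I1→LSU
t=2  I1 RO
t=3  I1 EX
t=4  I1 WR R0
t=5  I2→ADD
t=6  I2 RO; I3→SHIFT
t=8  I2 EX
t=9  I2 WR R0
t=10  I3 RO; I4→ADD
t=11  I3 EX; I4 RO; I5→MUL
t=12  I3 WR R4; I5 RO
t=13  I4 EX
t=14  I4 WR R7
t=18  I5 EX
t=19  I5 WR R0
t=20  I6→MUL
t=21  I6 RO
t=27  I6 EX
t=28  I6 WR R0
t=29  I7→MUL
t=30  I7 RO
t=36  I7 EX
t=37  I7 WR R5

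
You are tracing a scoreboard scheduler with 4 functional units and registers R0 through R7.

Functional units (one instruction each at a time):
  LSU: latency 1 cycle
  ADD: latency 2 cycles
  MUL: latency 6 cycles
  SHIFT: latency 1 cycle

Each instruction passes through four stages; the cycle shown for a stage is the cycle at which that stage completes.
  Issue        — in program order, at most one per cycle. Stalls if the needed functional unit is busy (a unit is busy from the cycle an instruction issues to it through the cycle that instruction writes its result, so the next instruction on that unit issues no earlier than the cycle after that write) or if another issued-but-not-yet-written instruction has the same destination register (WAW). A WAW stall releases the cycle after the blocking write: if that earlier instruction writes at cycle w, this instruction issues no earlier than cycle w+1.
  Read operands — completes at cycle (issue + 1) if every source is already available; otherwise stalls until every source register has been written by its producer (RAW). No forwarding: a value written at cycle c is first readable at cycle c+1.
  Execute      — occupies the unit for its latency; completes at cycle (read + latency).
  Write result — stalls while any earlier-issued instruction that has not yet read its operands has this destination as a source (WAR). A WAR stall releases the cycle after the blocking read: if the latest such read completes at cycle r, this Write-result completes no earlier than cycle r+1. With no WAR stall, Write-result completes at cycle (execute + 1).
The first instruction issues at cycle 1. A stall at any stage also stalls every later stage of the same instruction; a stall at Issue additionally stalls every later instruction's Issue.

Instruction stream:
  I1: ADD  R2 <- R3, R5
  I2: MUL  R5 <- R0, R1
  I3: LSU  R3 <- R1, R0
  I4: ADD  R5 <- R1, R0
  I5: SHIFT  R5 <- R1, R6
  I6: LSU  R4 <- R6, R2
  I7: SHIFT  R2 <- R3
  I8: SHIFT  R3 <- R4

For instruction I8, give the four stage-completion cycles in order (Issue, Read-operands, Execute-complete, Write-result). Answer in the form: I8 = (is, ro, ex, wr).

I8 = (24, 25, 26, 27)

I1  is:1  ro:2  ex:4  wr:5
I2  is:2  ro:3  ex:9  wr:10
I3  is:3  ro:4  ex:5  wr:6
I4  is:11  ro:12  ex:14  wr:15  — WAW R5: wait I2 write@10
I5  is:16  ro:17  ex:18  wr:19  — WAW R5: wait I4 write@15
I6  is:17  ro:18  ex:19  wr:20
I7  is:20  ro:21  ex:22  wr:23  — struct: SHIFT busy until I5 writes@19
I8  is:24  ro:25  ex:26  wr:27  — struct: SHIFT busy until I7 writes@23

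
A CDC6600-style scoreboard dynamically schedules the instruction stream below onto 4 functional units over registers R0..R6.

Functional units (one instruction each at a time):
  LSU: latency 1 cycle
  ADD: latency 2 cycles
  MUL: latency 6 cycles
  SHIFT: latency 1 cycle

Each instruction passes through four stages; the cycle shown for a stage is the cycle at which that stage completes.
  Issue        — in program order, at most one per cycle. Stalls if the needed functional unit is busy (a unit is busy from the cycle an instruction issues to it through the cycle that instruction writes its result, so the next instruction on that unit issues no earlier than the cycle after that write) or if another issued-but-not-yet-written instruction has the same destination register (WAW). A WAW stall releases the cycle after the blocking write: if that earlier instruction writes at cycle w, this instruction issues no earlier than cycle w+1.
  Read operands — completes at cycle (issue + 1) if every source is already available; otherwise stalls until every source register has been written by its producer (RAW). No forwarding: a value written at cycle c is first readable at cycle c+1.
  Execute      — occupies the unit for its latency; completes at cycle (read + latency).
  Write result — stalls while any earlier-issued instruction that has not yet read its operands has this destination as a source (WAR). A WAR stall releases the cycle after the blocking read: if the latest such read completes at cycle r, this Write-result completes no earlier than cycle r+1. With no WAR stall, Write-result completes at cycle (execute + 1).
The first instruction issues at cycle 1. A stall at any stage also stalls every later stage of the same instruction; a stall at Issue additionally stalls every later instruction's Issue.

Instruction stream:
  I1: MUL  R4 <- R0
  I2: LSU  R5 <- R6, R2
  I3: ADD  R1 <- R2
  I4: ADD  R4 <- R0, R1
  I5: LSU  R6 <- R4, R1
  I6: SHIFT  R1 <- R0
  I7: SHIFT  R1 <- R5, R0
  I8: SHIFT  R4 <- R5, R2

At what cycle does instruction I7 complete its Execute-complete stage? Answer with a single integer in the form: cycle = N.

[I1] 1/2/8/9
[I2] 2/3/4/5
[I3] 3/4/6/7
[I4] 10/11/13/14  (WAW R4: wait I1 write@9)
[I5] 11/15/16/17  (RAW R4: wait I4 write@14)
[I6] 12/13/14/16  (WAR R1: wait I5 read@15)
[I7] 17/18/19/20  (struct: SHIFT busy until I6 writes@16)
[I8] 21/22/23/24  (struct: SHIFT busy until I7 writes@20)

cycle = 19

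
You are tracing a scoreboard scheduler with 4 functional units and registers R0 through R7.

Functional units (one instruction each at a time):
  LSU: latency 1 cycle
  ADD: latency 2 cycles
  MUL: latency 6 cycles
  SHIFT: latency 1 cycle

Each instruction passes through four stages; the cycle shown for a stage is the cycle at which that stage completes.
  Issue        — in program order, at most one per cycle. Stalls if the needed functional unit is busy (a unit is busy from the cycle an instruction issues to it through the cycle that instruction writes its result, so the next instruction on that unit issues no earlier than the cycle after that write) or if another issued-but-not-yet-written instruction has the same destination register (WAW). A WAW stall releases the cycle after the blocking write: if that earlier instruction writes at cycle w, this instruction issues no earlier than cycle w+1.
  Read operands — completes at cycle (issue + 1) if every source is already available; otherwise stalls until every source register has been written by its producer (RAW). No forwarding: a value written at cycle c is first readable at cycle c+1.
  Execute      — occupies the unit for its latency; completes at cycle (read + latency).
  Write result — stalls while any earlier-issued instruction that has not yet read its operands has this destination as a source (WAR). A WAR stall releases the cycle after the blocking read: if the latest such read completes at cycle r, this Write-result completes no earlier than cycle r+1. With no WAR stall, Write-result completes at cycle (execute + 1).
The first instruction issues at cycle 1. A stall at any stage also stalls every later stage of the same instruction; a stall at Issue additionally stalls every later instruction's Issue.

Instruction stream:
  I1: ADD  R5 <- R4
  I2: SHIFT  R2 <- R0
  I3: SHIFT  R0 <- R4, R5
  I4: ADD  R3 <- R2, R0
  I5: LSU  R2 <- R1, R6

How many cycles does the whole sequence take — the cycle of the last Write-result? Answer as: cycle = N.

c1: I1 dispatched to ADD
c2: I1 operands ready, I2 dispatched to SHIFT
c3: I2 operands ready
c4: I1 complete, I2 complete
c5: R5←I1, R2←I2
c6: I3 dispatched to SHIFT
c7: I3 operands ready, I4 dispatched to ADD
c8: I3 complete, I5 dispatched to LSU
c9: R0←I3, I5 operands ready
c10: I4 operands ready, I5 complete
c11: R2←I5
c12: I4 complete
c13: R3←I4

cycle = 13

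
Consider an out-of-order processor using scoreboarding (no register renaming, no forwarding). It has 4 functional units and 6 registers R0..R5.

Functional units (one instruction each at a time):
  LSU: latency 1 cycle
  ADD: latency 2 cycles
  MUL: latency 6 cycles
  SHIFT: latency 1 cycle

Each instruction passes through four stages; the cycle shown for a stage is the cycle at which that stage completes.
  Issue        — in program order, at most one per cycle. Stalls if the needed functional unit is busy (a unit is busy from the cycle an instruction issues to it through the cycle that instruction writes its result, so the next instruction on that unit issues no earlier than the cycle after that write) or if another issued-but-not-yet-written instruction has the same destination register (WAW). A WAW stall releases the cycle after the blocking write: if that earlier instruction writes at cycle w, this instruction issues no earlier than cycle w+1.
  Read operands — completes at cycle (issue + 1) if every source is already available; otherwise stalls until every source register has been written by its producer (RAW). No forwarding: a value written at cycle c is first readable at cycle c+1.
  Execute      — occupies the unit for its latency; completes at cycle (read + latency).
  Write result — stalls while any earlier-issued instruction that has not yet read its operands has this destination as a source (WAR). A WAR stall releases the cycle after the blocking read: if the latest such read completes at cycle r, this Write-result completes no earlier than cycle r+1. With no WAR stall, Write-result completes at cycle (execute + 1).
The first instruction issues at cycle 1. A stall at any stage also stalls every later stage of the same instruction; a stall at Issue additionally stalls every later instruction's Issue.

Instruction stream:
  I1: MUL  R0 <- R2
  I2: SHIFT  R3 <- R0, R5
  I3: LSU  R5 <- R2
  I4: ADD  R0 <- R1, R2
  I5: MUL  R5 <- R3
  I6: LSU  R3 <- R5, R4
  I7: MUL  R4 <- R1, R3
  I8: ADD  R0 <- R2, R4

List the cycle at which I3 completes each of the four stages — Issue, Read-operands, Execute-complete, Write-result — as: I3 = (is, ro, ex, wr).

[1] I1 issues→MUL
[2] I1 reads | I2 issues→SHIFT
[3] I3 issues→LSU
[4] I3 reads
[5] I3 exec-done
[8] I1 exec-done
[9] I1 writes R0
[10] I2 reads | I4 issues→ADD
[11] I2 exec-done | I3 writes R5 | I4 reads
[12] I2 writes R3 | I5 issues→MUL
[13] I4 exec-done | I5 reads | I6 issues→LSU
[14] I4 writes R0
[19] I5 exec-done
[20] I5 writes R5
[21] I6 reads | I7 issues→MUL
[22] I6 exec-done | I8 issues→ADD
[23] I6 writes R3
[24] I7 reads
[30] I7 exec-done
[31] I7 writes R4
[32] I8 reads
[34] I8 exec-done
[35] I8 writes R0

I3 = (3, 4, 5, 11)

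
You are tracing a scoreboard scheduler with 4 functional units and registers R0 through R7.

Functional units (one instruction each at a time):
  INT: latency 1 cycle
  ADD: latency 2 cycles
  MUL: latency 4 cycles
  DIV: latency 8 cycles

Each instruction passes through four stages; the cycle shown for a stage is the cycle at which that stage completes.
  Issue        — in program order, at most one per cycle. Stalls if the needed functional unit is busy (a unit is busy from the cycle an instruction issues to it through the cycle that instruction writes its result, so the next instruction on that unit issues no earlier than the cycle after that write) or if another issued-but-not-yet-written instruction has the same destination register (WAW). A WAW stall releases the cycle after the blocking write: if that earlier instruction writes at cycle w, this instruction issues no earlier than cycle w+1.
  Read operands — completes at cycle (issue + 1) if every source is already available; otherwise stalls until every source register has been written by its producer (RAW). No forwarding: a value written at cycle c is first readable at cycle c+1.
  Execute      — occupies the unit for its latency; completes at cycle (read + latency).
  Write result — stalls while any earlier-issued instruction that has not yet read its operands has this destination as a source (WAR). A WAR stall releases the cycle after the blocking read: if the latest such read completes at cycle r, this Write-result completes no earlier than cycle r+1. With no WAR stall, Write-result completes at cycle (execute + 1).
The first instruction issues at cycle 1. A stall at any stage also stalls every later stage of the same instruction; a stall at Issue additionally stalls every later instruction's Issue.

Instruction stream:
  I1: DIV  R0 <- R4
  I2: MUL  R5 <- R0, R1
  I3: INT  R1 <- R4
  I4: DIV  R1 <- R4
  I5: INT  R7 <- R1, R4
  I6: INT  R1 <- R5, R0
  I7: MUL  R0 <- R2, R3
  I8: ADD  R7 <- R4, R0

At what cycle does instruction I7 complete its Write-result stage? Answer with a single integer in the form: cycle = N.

cycle = 35

[1] issue I1 (DIV)
[2] I1 read-ops · issue I2 (MUL)
[3] issue I3 (INT)
[4] I3 read-ops
[5] I3 finished on INT
[10] I1 finished on DIV
[11] I1→R0
[12] I2 read-ops
[13] I3→R1
[14] issue I4 (DIV)
[15] I4 read-ops · issue I5 (INT)
[16] I2 finished on MUL
[17] I2→R5
[23] I4 finished on DIV
[24] I4→R1
[25] I5 read-ops
[26] I5 finished on INT
[27] I5→R7
[28] issue I6 (INT)
[29] I6 read-ops · issue I7 (MUL)
[30] I6 finished on INT · I7 read-ops · issue I8 (ADD)
[31] I6→R1
[34] I7 finished on MUL
[35] I7→R0
[36] I8 read-ops
[38] I8 finished on ADD
[39] I8→R7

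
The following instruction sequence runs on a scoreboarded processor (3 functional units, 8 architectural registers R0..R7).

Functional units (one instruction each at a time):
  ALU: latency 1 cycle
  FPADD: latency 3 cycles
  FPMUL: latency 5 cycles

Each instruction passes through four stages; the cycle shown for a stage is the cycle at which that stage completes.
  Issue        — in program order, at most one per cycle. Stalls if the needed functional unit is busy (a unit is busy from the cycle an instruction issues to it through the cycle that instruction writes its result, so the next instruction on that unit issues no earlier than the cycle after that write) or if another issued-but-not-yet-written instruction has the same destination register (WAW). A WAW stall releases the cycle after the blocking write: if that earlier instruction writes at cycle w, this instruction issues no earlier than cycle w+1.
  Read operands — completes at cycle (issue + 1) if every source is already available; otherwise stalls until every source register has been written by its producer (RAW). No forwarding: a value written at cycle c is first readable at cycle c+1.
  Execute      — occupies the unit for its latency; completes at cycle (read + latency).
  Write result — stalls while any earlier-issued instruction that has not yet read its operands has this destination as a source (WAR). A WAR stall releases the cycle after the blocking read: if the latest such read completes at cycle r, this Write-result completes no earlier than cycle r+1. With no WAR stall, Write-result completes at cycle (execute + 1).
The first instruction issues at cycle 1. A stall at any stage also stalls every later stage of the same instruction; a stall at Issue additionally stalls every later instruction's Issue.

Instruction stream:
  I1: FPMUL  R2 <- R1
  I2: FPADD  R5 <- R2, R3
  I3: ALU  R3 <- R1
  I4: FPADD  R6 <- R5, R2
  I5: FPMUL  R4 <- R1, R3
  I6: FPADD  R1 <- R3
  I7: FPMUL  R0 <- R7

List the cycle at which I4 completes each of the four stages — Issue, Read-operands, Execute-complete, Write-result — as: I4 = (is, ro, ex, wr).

I1  is:1  ro:2  ex:7  wr:8
I2  is:2  ro:9  ex:12  wr:13  — RAW R2: wait I1 write@8
I3  is:3  ro:4  ex:5  wr:10  — WAR R3: wait I2 read@9
I4  is:14  ro:15  ex:18  wr:19  — struct: FPADD busy until I2 writes@13
I5  is:15  ro:16  ex:21  wr:22
I6  is:20  ro:21  ex:24  wr:25  — struct: FPADD busy until I4 writes@19
I7  is:23  ro:24  ex:29  wr:30  — struct: FPMUL busy until I5 writes@22

I4 = (14, 15, 18, 19)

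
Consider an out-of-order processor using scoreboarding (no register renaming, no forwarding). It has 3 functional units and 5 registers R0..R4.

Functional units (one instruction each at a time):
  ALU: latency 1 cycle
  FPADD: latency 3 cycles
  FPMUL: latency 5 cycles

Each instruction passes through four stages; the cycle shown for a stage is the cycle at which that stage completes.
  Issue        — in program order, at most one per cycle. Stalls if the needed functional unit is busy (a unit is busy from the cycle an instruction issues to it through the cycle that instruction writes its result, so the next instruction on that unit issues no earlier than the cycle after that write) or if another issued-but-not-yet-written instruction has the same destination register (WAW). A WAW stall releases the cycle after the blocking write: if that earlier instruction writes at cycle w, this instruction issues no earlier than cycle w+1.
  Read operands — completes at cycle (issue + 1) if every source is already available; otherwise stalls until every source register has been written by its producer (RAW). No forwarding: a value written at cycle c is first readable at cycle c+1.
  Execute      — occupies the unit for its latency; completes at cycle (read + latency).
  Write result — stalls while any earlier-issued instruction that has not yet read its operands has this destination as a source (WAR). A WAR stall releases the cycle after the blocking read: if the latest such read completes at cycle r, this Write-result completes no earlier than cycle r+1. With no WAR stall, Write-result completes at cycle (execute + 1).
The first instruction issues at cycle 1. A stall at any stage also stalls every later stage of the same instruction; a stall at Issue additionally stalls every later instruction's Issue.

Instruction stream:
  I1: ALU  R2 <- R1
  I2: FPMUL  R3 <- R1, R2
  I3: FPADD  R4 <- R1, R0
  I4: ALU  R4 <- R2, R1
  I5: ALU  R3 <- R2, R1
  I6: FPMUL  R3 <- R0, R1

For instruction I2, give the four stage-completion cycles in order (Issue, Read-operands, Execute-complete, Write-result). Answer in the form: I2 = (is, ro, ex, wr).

  I1 | 1 | 2 | 3 | 4
  I2 | 2 | 5 | 10 | 11   RAW R2: wait I1 write@4
  I3 | 3 | 4 | 7 | 8
  I4 | 9 | 10 | 11 | 12   WAW R4: wait I3 write@8
  I5 | 13 | 14 | 15 | 16   struct: ALU busy until I4 writes@12
  I6 | 17 | 18 | 23 | 24   WAW R3: wait I5 write@16

I2 = (2, 5, 10, 11)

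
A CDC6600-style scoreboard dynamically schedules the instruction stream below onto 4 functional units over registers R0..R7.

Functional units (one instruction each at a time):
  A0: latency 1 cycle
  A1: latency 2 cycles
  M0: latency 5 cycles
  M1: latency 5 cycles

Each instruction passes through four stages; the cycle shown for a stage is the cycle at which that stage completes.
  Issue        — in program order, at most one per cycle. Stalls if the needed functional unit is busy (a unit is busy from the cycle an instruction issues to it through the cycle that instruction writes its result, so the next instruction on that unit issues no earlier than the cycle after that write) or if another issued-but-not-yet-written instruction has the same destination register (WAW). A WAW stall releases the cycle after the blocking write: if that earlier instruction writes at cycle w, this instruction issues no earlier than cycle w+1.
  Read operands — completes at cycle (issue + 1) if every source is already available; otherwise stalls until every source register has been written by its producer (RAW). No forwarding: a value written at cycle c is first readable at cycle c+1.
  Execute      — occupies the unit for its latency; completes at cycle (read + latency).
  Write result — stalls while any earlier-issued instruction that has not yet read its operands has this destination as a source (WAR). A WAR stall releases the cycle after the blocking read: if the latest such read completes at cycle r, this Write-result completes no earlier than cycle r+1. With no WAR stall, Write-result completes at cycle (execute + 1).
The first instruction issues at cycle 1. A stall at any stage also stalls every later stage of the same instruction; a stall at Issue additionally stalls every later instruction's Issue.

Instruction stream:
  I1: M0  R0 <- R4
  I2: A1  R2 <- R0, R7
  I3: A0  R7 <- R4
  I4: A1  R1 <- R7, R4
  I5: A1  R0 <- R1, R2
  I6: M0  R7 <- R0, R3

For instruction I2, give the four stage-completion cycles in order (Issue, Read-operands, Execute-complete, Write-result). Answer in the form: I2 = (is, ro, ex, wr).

I2 = (2, 9, 11, 12)

t=1  I1 issues→M0
t=2  I1 reads; I2 issues→A1
t=3  I3 issues→A0
t=4  I3 reads
t=5  I3 exec-done
t=7  I1 exec-done
t=8  I1 writes R0
t=9  I2 reads
t=10  I3 writes R7
t=11  I2 exec-done
t=12  I2 writes R2
t=13  I4 issues→A1
t=14  I4 reads
t=16  I4 exec-done
t=17  I4 writes R1
t=18  I5 issues→A1
t=19  I5 reads; I6 issues→M0
t=21  I5 exec-done
t=22  I5 writes R0
t=23  I6 reads
t=28  I6 exec-done
t=29  I6 writes R7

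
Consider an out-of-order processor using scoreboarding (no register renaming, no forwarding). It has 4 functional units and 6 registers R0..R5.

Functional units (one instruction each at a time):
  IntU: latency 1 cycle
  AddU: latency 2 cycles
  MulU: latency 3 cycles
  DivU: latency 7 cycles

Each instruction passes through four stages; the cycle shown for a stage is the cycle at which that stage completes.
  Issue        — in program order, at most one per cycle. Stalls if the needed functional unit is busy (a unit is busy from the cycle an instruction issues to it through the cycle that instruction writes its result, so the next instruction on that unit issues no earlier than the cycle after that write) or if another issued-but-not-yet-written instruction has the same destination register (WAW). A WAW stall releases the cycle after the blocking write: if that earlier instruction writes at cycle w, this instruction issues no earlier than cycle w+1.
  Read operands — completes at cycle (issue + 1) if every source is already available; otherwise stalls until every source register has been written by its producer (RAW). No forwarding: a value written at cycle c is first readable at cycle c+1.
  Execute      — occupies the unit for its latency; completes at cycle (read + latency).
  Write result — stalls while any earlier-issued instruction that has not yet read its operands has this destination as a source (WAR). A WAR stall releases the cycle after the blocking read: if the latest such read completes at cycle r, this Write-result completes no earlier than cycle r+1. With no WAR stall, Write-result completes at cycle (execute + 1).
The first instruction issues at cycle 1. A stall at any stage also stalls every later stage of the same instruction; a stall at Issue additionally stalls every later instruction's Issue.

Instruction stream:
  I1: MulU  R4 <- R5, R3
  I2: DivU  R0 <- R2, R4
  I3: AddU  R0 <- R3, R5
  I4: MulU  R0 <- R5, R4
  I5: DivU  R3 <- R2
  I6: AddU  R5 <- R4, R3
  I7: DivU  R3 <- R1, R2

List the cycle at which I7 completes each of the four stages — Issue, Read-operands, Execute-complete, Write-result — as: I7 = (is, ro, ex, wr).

I7 = (32, 33, 40, 41)

t=1  I1 issues→MulU
t=2  I1 reads | I2 issues→DivU
t=5  I1 exec-done
t=6  I1 writes R4
t=7  I2 reads
t=14  I2 exec-done
t=15  I2 writes R0
t=16  I3 issues→AddU
t=17  I3 reads
t=19  I3 exec-done
t=20  I3 writes R0
t=21  I4 issues→MulU
t=22  I4 reads | I5 issues→DivU
t=23  I5 reads | I6 issues→AddU
t=25  I4 exec-done
t=26  I4 writes R0
t=30  I5 exec-done
t=31  I5 writes R3
t=32  I6 reads | I7 issues→DivU
t=33  I7 reads
t=34  I6 exec-done
t=35  I6 writes R5
t=40  I7 exec-done
t=41  I7 writes R3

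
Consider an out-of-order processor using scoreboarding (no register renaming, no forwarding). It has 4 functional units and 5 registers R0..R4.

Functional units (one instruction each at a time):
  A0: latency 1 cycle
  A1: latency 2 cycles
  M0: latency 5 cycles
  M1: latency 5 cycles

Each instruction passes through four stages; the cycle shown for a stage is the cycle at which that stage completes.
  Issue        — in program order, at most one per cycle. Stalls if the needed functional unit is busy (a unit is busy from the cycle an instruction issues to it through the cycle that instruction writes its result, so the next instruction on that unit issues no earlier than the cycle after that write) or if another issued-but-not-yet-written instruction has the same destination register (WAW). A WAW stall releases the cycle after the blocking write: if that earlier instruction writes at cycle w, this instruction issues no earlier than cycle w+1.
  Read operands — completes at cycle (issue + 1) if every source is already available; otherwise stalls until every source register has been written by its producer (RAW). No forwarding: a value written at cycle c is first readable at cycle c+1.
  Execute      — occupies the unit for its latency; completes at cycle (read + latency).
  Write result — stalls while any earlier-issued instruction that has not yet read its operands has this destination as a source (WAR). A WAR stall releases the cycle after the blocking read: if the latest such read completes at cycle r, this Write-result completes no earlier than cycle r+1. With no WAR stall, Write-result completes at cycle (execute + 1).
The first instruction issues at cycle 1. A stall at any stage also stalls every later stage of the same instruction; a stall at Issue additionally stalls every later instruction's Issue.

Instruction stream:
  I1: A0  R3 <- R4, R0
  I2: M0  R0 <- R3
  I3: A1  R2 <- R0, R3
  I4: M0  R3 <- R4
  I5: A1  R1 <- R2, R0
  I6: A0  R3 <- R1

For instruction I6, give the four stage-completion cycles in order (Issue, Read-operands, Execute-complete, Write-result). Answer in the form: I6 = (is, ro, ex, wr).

I6 = (20, 21, 22, 23)

cycle 1: issue I1 (A0)
cycle 2: I1 read-ops, issue I2 (M0)
cycle 3: I1 finished on A0, issue I3 (A1)
cycle 4: I1→R3
cycle 5: I2 read-ops
cycle 10: I2 finished on M0
cycle 11: I2→R0
cycle 12: I3 read-ops, issue I4 (M0)
cycle 13: I4 read-ops
cycle 14: I3 finished on A1
cycle 15: I3→R2
cycle 16: issue I5 (A1)
cycle 17: I5 read-ops
cycle 18: I4 finished on M0
cycle 19: I4→R3, I5 finished on A1
cycle 20: I5→R1, issue I6 (A0)
cycle 21: I6 read-ops
cycle 22: I6 finished on A0
cycle 23: I6→R3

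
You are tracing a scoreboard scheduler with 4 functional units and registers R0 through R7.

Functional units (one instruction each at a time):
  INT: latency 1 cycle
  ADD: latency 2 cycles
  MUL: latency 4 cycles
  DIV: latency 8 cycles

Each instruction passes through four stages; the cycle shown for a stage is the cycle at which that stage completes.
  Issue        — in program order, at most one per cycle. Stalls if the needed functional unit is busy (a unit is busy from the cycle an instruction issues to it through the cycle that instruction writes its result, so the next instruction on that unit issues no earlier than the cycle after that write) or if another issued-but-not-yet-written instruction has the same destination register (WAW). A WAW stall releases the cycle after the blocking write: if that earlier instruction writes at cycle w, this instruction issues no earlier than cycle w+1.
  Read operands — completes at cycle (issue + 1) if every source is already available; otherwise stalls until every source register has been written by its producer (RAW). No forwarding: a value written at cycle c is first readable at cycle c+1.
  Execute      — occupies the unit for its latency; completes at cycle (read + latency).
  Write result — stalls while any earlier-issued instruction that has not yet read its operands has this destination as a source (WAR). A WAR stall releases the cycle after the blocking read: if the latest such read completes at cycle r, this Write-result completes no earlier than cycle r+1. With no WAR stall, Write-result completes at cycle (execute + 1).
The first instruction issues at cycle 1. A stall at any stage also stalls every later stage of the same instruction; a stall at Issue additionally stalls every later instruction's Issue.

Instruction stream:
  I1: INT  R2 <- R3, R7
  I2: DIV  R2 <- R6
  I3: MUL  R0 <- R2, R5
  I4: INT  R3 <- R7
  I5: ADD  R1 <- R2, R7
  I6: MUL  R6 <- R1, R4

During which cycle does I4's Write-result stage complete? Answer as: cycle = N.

cycle = 10

t=1  I1 dispatched to INT
t=2  I1 operands ready
t=3  I1 complete
t=4  R2←I1
t=5  I2 dispatched to DIV
t=6  I2 operands ready, I3 dispatched to MUL
t=7  I4 dispatched to INT
t=8  I4 operands ready, I5 dispatched to ADD
t=9  I4 complete
t=10  R3←I4
t=14  I2 complete
t=15  R2←I2
t=16  I3 operands ready, I5 operands ready
t=18  I5 complete
t=19  R1←I5
t=20  I3 complete
t=21  R0←I3
t=22  I6 dispatched to MUL
t=23  I6 operands ready
t=27  I6 complete
t=28  R6←I6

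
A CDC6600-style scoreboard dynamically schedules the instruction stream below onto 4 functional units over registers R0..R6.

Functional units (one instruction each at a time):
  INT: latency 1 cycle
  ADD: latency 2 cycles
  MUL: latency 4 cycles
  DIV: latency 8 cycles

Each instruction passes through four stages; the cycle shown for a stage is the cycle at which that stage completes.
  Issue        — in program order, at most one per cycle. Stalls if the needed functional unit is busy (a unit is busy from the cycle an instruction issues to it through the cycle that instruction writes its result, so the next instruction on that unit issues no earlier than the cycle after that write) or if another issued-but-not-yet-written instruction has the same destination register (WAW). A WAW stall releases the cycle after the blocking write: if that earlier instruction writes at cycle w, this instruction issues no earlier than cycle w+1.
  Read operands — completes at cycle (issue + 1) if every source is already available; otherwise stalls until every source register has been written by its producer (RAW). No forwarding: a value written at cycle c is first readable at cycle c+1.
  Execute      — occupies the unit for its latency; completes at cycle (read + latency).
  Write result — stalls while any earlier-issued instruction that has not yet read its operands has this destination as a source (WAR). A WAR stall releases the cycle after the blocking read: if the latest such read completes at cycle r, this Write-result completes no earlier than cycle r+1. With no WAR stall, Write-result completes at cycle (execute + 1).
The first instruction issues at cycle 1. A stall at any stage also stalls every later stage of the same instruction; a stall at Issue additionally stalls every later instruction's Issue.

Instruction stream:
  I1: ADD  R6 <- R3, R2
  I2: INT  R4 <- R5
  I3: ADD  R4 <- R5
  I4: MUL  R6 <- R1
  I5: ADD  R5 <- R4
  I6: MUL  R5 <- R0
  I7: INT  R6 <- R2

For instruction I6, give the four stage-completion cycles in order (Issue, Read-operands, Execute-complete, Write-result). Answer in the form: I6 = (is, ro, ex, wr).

I6 = (16, 17, 21, 22)

I1  is:1  ro:2  ex:4  wr:5
I2  is:2  ro:3  ex:4  wr:5
I3  is:6  ro:7  ex:9  wr:10  — WAW R4: wait I2 write@5
I4  is:7  ro:8  ex:12  wr:13
I5  is:11  ro:12  ex:14  wr:15  — struct: ADD busy until I3 writes@10
I6  is:16  ro:17  ex:21  wr:22  — WAW R5: wait I5 write@15
I7  is:17  ro:18  ex:19  wr:20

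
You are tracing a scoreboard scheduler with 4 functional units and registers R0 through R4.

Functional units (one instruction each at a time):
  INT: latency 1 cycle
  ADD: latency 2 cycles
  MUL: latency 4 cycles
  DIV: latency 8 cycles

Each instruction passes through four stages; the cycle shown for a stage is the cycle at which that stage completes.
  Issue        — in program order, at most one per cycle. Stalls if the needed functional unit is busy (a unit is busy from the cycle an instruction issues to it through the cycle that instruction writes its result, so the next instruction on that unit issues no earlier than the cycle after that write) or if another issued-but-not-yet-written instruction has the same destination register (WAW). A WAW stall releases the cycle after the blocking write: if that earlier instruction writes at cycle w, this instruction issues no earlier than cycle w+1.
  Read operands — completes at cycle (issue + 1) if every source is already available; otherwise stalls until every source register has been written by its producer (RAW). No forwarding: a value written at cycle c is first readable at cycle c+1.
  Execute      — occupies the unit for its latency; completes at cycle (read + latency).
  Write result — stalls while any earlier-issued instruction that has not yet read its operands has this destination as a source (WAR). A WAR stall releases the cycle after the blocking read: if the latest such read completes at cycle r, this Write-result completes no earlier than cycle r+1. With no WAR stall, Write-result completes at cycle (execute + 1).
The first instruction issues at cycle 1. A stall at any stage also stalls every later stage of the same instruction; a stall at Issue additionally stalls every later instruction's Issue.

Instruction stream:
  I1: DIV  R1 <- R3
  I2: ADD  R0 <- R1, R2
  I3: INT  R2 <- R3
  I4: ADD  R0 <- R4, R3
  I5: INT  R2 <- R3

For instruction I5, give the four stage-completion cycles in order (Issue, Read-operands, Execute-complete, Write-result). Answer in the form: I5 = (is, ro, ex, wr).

1) issue 1, read 2, done 10, write 11
2) issue 2, read 12, done 14, write 15  <RAW R1: wait I1 write@11>
3) issue 3, read 4, done 5, write 13  <WAR R2: wait I2 read@12>
4) issue 16, read 17, done 19, write 20  <struct: ADD busy until I2 writes@15>
5) issue 17, read 18, done 19, write 20

I5 = (17, 18, 19, 20)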